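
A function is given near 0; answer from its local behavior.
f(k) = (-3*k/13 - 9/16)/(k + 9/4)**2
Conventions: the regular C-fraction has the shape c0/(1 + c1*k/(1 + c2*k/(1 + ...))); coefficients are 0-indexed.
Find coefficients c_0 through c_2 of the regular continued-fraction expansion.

Taylor coefficients (expand at 0): a_0 = -1/9, a_1 = 56/1053, a_2 = -80/3159.
c0 = a_0 = -1/9. Peel one level at a time: if S = 1 + c*k/S' with S'(0) = 1, then c is the k-coefficient of S and S' = c*k/(S - 1).
S_1 = c0/f = 1 + (56/117)*k + (16/13689)*k^2 + ...; c1 = 56/117.
S_2 = c1*k/(S_1 - 1) = 1 + (-2/819)*k + ...; c2 = -2/819.

The regular C-fraction coefficients are [-1/9, 56/117, -2/819].


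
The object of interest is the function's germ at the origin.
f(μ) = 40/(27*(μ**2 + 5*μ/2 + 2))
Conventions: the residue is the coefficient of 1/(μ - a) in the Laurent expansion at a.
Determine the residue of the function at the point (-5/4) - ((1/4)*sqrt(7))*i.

The factor μ**2 + 5*μ/2 + 2 splits as (μ - a)(μ - a') with a = (-5/4) - ((1/4)*sqrt(7))*i, a' = (-5/4) + ((1/4)*sqrt(7))*i. At the order-1 pole a set g(μ) = (μ - a)*f(μ) = [40/27] / (μ - a').
Simple pole: residue = g(a) at a = (-5/4) - ((1/4)*sqrt(7))*i, which is ((80/189)*sqrt(7))*i.

The residue is ((80/189)*sqrt(7))*i.


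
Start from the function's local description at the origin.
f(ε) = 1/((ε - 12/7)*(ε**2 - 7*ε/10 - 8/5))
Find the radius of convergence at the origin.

Denominator factor (ε - 12/7): pole of order 1 at 12/7, modulus 12/7.
Denominator factor (ε**2 - 7*ε/10 - 8/5): discriminant 689/100, real irrational roots 7/20 + (1/20)*sqrt(689) and 7/20 - (1/20)*sqrt(689); poles of order 1, moduli 7/20 + (1/20)*sqrt(689) and -7/20 + (1/20)*sqrt(689).
The radius of convergence is the smallest modulus among the singular points: -7/20 + (1/20)*sqrt(689).

The radius of convergence is -7/20 + (1/20)*sqrt(689).


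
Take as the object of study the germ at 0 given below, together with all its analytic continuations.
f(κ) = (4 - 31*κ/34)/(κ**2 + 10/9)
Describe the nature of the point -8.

The point is a regular point.

Denominator factors: κ**2 + 10/9 = 586/9 at κ = -8 — none vanishes.
So the germ continues analytically to -8.


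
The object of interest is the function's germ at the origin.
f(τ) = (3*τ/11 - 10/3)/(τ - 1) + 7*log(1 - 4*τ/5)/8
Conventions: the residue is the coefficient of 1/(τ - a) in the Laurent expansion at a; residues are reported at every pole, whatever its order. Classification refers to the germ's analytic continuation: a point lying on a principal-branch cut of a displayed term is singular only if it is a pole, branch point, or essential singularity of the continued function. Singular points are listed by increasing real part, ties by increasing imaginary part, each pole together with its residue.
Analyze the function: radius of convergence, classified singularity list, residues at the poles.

Denominator factor (τ - 1): pole of order 1 at 1, modulus 1.
Branch term (7/8)*log(1 - τ/(5/4)): its argument vanishes at τ = 5/4, a logarithmic branch point, modulus 5/4.
The radius of convergence is the smallest modulus among the singular points: 1.
The branch term is analytic at 1 and contributes nothing to the residue; only the rational part matters.
At the order-1 pole 1 set g(τ) = (τ - (1))*(rational part) = 3*τ/11 - 10/3.
Simple pole: residue = g(a) at a = 1, which is -101/33.
List the singular points by increasing real part (a conjugate pair: the negative imaginary part first).

Radius of convergence at 0: 1.
At 1: a pole of order 1; residue -101/33.
At 5/4: a logarithmic branch point.


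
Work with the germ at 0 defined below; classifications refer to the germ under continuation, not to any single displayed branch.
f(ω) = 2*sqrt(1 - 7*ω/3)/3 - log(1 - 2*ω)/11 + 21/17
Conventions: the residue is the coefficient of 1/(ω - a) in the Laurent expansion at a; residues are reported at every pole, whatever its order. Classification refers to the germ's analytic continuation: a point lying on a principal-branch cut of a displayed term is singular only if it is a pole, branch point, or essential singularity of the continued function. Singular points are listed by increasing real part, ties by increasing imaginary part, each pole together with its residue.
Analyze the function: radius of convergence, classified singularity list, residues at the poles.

Branch term (-1/11)*log(1 - ω/(1/2)): its argument vanishes at ω = 1/2, a logarithmic branch point, modulus 1/2.
Branch term (2/3)*sqrt(1 - ω/(3/7)): its argument vanishes at ω = 3/7, a square-root branch point, modulus 3/7.
The radius of convergence is the smallest modulus among the singular points: 3/7.
List the singular points by increasing real part (a conjugate pair: the negative imaginary part first).

Radius of convergence at 0: 3/7.
At 3/7: an algebraic (square-root) branch point.
At 1/2: a logarithmic branch point.


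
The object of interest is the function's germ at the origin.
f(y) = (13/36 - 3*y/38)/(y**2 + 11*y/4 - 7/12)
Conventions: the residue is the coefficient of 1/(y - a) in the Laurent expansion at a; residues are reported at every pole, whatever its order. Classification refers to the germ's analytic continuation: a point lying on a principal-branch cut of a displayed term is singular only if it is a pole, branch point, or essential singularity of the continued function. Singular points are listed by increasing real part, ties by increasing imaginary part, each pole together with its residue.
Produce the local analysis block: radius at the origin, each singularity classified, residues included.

Denominator factor (y**2 + 11*y/4 - 7/12): discriminant 475/48, real irrational roots -11/8 + (5/24)*sqrt(57) and -11/8 - (5/24)*sqrt(57); poles of order 1, moduli -11/8 + (5/24)*sqrt(57) and 11/8 + (5/24)*sqrt(57).
The radius of convergence is the smallest modulus among the singular points: -11/8 + (5/24)*sqrt(57).
The factor y**2 + 11*y/4 - 7/12 splits as (y - a)(y - a') with a = -11/8 - (5/24)*sqrt(57), a' = -11/8 + (5/24)*sqrt(57). At the order-1 pole a set g(y) = (y - a)*f(y) = [13/36 - 3*y/38] / (y - a').
Simple pole: residue = g(a) at a = -11/8 - (5/24)*sqrt(57), which is -3/76 - (257/12996)*sqrt(57).
The factor y**2 + 11*y/4 - 7/12 splits as (y - a)(y - a') with a = -11/8 + (5/24)*sqrt(57), a' = -11/8 - (5/24)*sqrt(57). At the order-1 pole a set g(y) = (y - a)*f(y) = [13/36 - 3*y/38] / (y - a').
Simple pole: residue = g(a) at a = -11/8 + (5/24)*sqrt(57), which is -3/76 + (257/12996)*sqrt(57).
List the singular points by increasing real part (a conjugate pair: the negative imaginary part first).

Radius of convergence at 0: -11/8 + (5/24)*sqrt(57).
At -11/8 - (5/24)*sqrt(57): a pole of order 1; residue -3/76 - (257/12996)*sqrt(57).
At -11/8 + (5/24)*sqrt(57): a pole of order 1; residue -3/76 + (257/12996)*sqrt(57).


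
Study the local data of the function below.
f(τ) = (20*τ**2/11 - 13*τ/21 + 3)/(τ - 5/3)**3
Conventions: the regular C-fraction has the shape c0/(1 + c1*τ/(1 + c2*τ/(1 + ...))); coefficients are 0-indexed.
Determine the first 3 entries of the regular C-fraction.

Taylor coefficients (expand at 0): a_0 = -81/125, a_1 = -4518/4375, a_2 = -373383/240625.
c0 = a_0 = -81/125. Peel one level at a time: if S = 1 + c*τ/S' with S'(0) = 1, then c is the τ-coefficient of S and S' = c*τ/(S - 1).
S_1 = c0/f = 1 + (-502/315)*τ + (158363/1091475)*τ^2 + ...; c1 = -502/315.
S_2 = c1*τ/(S_1 - 1) = 1 + (158363/1739430)*τ + ...; c2 = 158363/1739430.

The regular C-fraction coefficients are [-81/125, -502/315, 158363/1739430].


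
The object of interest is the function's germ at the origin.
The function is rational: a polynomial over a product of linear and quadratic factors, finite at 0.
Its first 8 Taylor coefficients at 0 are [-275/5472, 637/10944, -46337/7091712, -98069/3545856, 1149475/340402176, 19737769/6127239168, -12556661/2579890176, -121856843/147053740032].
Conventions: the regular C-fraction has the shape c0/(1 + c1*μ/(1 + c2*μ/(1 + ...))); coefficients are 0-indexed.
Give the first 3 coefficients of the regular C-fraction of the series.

The regular C-fraction coefficients are [-275/5472, 637/550, -118726481/113513400].


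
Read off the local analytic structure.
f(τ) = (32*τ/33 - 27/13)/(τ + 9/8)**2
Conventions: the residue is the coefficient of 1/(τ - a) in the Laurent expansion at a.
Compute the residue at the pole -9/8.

At the order-2 pole -9/8 set g(τ) = (τ - (-9/8))^2*f(τ) = 32*τ/33 - 27/13.
Order-2 pole: residue = g'(a); g'(-9/8) = 32/33, so the residue is 32/33.

The residue is 32/33.


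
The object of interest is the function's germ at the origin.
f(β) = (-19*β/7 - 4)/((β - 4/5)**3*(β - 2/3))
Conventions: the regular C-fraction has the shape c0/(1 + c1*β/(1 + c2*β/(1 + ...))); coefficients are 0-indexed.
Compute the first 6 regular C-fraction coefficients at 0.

Taylor coefficients (expand at 0): a_0 = -375/32, a_1 = -31125/448, a_2 = -124875/512, a_3 = -4797375/7168, a_4 = -91084125/57344, a_5 = -392783625/114688.
c0 = a_0 = -375/32. Peel one level at a time: if S = 1 + c*β/S' with S'(0) = 1, then c is the β-coefficient of S and S' = c*β/(S - 1).
S_1 = c0/f = 1 + (-83/14)*β + (11239/784)*β^2 + ...; c1 = -83/14.
S_2 = c1*β/(S_1 - 1) = 1 + (11239/4648)*β + (1186285/440896)*β^2 + ...; c2 = 11239/4648.
S_3 = c2*β/(S_2 - 1) = 1 + (-8303995/7462696)*β + (310074975/505260484)*β^2 + ...; c3 = -8303995/7462696.
S_4 = c3*β/(S_3 - 1) = 1 + (1470641310/2666531423)*β + (23084316900/56290884049)*β^2 + ...; c4 = 1470641310/2666531423.
S_5 = c4*β/(S_4 - 1) = 1 + (-34731544530/46709497361)*β + ...; c5 = -34731544530/46709497361.

The regular C-fraction coefficients are [-375/32, -83/14, 11239/4648, -8303995/7462696, 1470641310/2666531423, -34731544530/46709497361].


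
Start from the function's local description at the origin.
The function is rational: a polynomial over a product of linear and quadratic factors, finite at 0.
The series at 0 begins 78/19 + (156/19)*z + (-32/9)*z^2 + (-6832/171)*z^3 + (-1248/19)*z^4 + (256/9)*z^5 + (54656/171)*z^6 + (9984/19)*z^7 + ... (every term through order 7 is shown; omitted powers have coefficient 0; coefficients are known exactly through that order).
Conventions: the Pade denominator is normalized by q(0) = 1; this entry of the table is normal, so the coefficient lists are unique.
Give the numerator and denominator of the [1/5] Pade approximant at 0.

The Pade approximant has numerator coefficients [78/19, 1708/171]; denominator coefficients [1, 152/351, 0, 1245224/123201, 0, 378548096/43243551].

Taylor coefficients needed (read off): a_0 = 78/19, a_1 = 156/19, a_2 = -32/9, a_3 = -6832/171, a_4 = -1248/19, a_5 = 256/9, a_6 = 54656/171.
Write the denominator as Q(z) = 1 + q1*z + q2*z^2 + q3*z^3 + q4*z^4 + q5*z^5. Requiring Q*f - P = O(z^7) with deg P <= 1 kills the coefficients of z^2..z^6 in Q*f:
  z^2: a_2 + q1*a_1 + q2*a_0 = 0, i.e. -32/9 + (156/19)*q1 + (78/19)*q2 = 0.
  z^3: a_3 + q1*a_2 + q2*a_1 + q3*a_0 = 0, i.e. -6832/171 + (-32/9)*q1 + (156/19)*q2 + (78/19)*q3 = 0.
  z^4: a_4 + q1*a_3 + q2*a_2 + q3*a_1 + q4*a_0 = 0, i.e. -1248/19 + (-6832/171)*q1 + (-32/9)*q2 + (156/19)*q3 + (78/19)*q4 = 0.
  z^5: a_5 + q1*a_4 + q2*a_3 + q3*a_2 + q4*a_1 + q5*a_0 = 0, i.e. 256/9 + (-1248/19)*q1 + (-6832/171)*q2 + (-32/9)*q3 + (156/19)*q4 + (78/19)*q5 = 0.
  z^6: a_6 + q1*a_5 + q2*a_4 + q3*a_3 + q4*a_2 + q5*a_1 = 0, i.e. 54656/171 + (256/9)*q1 + (-1248/19)*q2 + (-6832/171)*q3 + (-32/9)*q4 + (156/19)*q5 = 0.
Solving this linear system: q1 = 152/351, q2 = 0, q3 = 1245224/123201, q4 = 0, q5 = 378548096/43243551.
The numerator is Q*f truncated at degree 1: P0 = a_0 = 78/19; P1 = a_1 + q1*a_0 = 1708/171.


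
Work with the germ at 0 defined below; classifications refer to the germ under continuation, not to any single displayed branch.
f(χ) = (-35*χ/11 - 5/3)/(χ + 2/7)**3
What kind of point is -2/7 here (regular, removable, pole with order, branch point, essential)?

The point is a pole of order 3.

The denominator factor χ + 2/7 vanishes at -2/7 and appears to the power 3; the numerator there equals -25/33, nonzero, and no other factor vanishes.
Hence a pole whose order is the multiplicity, 3.


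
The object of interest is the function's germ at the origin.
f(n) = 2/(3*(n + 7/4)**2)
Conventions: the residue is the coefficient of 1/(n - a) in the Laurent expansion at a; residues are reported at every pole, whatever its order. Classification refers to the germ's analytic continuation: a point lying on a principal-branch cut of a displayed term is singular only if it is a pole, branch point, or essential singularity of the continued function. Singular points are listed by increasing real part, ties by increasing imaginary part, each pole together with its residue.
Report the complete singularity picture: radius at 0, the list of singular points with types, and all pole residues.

Denominator factor (n + 7/4)^2: pole of order 2 at -7/4, modulus 7/4.
The radius of convergence is the smallest modulus among the singular points: 7/4.
At the order-2 pole -7/4 set g(n) = (n - (-7/4))^2*f(n) = 2/3.
Order-2 pole: residue = g'(a); g'(-7/4) = 0, so the residue is 0.

Radius of convergence at 0: 7/4.
At -7/4: a pole of order 2; residue 0.


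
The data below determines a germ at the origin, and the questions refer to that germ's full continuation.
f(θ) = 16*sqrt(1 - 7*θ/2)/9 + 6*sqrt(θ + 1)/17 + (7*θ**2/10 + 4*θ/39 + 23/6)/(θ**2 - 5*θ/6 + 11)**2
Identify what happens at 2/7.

The term (16/9)*sqrt(1 - θ/(2/7)) has argument 1 - 2/7/(2/7) = 0 at 2/7: a square-root (algebraic, two-sheeted) branch point; the remaining terms are analytic or single-valued there.

The point is an algebraic (square-root) branch point.


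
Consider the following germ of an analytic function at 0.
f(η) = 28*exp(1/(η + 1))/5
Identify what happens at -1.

The point is an essential singularity.

The exponent 1/(η - (-1)) has a pole at -1, so exp(1/(η - (-1))) takes every nonzero value near it: an essential singularity (not a pole of any order).


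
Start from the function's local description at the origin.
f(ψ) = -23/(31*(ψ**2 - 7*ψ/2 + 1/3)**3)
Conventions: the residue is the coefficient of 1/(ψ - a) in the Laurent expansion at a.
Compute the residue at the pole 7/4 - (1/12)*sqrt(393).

The factor ψ**2 - 7*ψ/2 + 1/3 splits as (ψ - a)(ψ - a') with a = 7/4 - (1/12)*sqrt(393), a' = 7/4 + (1/12)*sqrt(393). At the order-3 pole a set g(ψ) = (ψ - a)^3*f(ψ) = [-23/31] / (ψ - a')^3.
Order-3 pole: residue = g''(a)/2; g''(7/4 - (1/12)*sqrt(393)) = (79488/69690821)*sqrt(393), so the residue is (39744/69690821)*sqrt(393).

The residue is (39744/69690821)*sqrt(393).


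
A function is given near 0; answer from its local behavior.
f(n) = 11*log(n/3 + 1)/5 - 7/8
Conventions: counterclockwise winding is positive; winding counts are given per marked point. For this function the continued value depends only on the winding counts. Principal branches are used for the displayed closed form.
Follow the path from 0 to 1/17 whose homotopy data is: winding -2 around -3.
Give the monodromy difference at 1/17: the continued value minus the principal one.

The rational part is single-valued and drops out of the difference; each branch term changes only by its own monodromy.
(11/5)*log(1 - n/(-3)): each positive loop around -3 adds 2*pi*i to the log, so winding -2 contributes (11/5)*(-2)*2*pi*i = -(44/5)*pi*i.
Summing the contributions at n = 1/17 gives -(44/5)*pi*i.

Continued minus principal equals -(44/5)*pi*i.


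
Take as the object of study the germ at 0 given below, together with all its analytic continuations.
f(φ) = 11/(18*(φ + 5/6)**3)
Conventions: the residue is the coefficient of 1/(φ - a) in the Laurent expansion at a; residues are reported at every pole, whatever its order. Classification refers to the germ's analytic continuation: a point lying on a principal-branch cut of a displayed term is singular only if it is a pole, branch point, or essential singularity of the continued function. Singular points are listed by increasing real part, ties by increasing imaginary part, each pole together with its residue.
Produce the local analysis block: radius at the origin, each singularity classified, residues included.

Denominator factor (φ + 5/6)^3: pole of order 3 at -5/6, modulus 5/6.
The radius of convergence is the smallest modulus among the singular points: 5/6.
At the order-3 pole -5/6 set g(φ) = (φ - (-5/6))^3*f(φ) = 11/18.
Order-3 pole: residue = g''(a)/2; g''(-5/6) = 0, so the residue is 0.

Radius of convergence at 0: 5/6.
At -5/6: a pole of order 3; residue 0.


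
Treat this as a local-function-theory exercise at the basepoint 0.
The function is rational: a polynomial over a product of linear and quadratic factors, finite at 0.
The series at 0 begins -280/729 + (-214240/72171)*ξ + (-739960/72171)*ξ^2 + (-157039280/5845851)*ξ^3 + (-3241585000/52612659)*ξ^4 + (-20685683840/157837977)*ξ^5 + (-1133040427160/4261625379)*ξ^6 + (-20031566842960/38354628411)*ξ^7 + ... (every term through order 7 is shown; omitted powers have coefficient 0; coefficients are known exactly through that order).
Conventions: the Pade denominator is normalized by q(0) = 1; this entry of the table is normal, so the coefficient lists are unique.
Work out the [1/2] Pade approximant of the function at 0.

The Pade approximant has numerator coefficients [-280/729, -527967102800/381710710953]; denominator coefficients [1, -589425182/142802361, 514745653/98863173].

Taylor coefficients needed (read off): a_0 = -280/729, a_1 = -214240/72171, a_2 = -739960/72171, a_3 = -157039280/5845851.
Write the denominator as Q(ξ) = 1 + q1*ξ + q2*ξ^2. Requiring Q*f - P = O(ξ^4) with deg P <= 1 kills the coefficients of ξ^2..ξ^3 in Q*f:
  ξ^2: a_2 + q1*a_1 + q2*a_0 = 0, i.e. -739960/72171 + (-214240/72171)*q1 + (-280/729)*q2 = 0.
  ξ^3: a_3 + q1*a_2 + q2*a_1 = 0, i.e. -157039280/5845851 + (-739960/72171)*q1 + (-214240/72171)*q2 = 0.
Solving this linear system: q1 = -589425182/142802361, q2 = 514745653/98863173.
The numerator is Q*f truncated at degree 1: P0 = a_0 = -280/729; P1 = a_1 + q1*a_0 = -527967102800/381710710953.


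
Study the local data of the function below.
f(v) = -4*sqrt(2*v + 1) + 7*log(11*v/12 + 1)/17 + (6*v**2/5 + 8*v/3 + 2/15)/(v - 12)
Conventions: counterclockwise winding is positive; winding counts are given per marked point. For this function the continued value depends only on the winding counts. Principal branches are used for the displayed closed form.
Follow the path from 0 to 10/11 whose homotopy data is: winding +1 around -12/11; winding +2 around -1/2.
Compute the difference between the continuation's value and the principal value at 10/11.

Continued minus principal equals (14/17)*pi*i.

The rational part is single-valued and drops out of the difference; each branch term changes only by its own monodromy.
(7/17)*log(1 - v/(-12/11)): each positive loop around -12/11 adds 2*pi*i to the log, so winding +1 contributes (7/17)*(1)*2*pi*i = (14/17)*pi*i.
(-4)*sqrt(1 - v/(-1/2)): winding +2 is even, the square root returns to the same sheet, contribution 0.
Summing the contributions at v = 10/11 gives (14/17)*pi*i.


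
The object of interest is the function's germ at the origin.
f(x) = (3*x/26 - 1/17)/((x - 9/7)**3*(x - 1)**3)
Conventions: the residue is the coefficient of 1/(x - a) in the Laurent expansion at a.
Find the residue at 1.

The residue is -813939/3536.

At the order-3 pole 1 set g(x) = (x - (1))^3*f(x) = (3*x/26 - 1/17)/(x - 9/7)**3.
Order-3 pole: residue = g''(a)/2; g''(1) = -813939/1768, so the residue is -813939/3536.


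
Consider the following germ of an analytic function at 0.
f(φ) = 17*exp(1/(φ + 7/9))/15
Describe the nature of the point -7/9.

The exponent 1/(φ - (-7/9)) has a pole at -7/9, so exp(1/(φ - (-7/9))) takes every nonzero value near it: an essential singularity (not a pole of any order).

The point is an essential singularity.


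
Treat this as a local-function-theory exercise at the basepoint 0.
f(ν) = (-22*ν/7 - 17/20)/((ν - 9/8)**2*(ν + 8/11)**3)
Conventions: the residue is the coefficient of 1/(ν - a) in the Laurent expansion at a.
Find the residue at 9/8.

The residue is 15397178368/24706911635.

At the order-2 pole 9/8 set g(ν) = (ν - (9/8))^2*f(ν) = (-22*ν/7 - 17/20)/(ν + 8/11)**3.
Order-2 pole: residue = g'(a); g'(9/8) = 15397178368/24706911635, so the residue is 15397178368/24706911635.


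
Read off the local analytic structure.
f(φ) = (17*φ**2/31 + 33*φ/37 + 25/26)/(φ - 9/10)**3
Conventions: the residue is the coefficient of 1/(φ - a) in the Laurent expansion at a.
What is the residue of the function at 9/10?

The residue is 17/31.

At the order-3 pole 9/10 set g(φ) = (φ - (9/10))^3*f(φ) = 17*φ**2/31 + 33*φ/37 + 25/26.
Order-3 pole: residue = g''(a)/2; g''(9/10) = 34/31, so the residue is 17/31.


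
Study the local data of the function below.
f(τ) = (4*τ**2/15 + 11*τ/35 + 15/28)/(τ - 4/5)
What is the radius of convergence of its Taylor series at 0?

The radius of convergence is 4/5.

Denominator factor (τ - 4/5): pole of order 1 at 4/5, modulus 4/5.
The radius of convergence is the smallest modulus among the singular points: 4/5.


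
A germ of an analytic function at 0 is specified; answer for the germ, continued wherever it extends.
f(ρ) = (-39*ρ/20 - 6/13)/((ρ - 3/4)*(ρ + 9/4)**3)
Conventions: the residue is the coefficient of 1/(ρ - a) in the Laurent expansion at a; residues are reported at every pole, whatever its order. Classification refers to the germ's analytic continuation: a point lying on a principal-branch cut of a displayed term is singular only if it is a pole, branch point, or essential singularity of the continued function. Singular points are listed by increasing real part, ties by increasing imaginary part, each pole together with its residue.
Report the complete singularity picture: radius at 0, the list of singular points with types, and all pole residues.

Radius of convergence at 0: 3/4.
At -9/4: a pole of order 3; residue 667/9360.
At 3/4: a pole of order 1; residue -667/9360.

Denominator factor (ρ + 9/4)^3: pole of order 3 at -9/4, modulus 9/4.
Denominator factor (ρ - 3/4): pole of order 1 at 3/4, modulus 3/4.
The radius of convergence is the smallest modulus among the singular points: 3/4.
At the order-3 pole -9/4 set g(ρ) = (ρ - (-9/4))^3*f(ρ) = (-39*ρ/20 - 6/13)/(ρ - 3/4).
Order-3 pole: residue = g''(a)/2; g''(-9/4) = 667/4680, so the residue is 667/9360.
At the order-1 pole 3/4 set g(ρ) = (ρ - (3/4))*f(ρ) = (-39*ρ/20 - 6/13)/(ρ + 9/4)**3.
Simple pole: residue = g(a) at a = 3/4, which is -667/9360.
List the singular points by increasing real part (a conjugate pair: the negative imaginary part first).


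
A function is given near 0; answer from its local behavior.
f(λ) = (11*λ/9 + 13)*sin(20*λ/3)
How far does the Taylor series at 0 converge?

The radius of convergence is infinite.

The factor sin(20*λ/3) is entire and contributes no finite singular point.
The polynomial part has no poles.
No finite singular points: the Taylor series at 0 converges everywhere.


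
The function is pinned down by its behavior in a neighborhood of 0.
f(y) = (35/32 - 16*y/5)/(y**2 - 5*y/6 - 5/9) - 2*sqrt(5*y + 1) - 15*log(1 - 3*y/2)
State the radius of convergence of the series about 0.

Denominator factor (y**2 - 5*y/6 - 5/9): discriminant 35/12, real irrational roots 5/12 + (1/12)*sqrt(105) and 5/12 - (1/12)*sqrt(105); poles of order 1, moduli 5/12 + (1/12)*sqrt(105) and -5/12 + (1/12)*sqrt(105).
Branch term (-15)*log(1 - y/(2/3)): its argument vanishes at y = 2/3, a logarithmic branch point, modulus 2/3.
Branch term (-2)*sqrt(1 - y/(-1/5)): its argument vanishes at y = -1/5, a square-root branch point, modulus 1/5.
The radius of convergence is the smallest modulus among the singular points: 1/5.

The radius of convergence is 1/5.


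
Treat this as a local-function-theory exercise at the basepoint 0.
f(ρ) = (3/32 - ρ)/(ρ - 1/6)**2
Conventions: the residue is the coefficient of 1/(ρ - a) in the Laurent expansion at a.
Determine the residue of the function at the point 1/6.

At the order-2 pole 1/6 set g(ρ) = (ρ - (1/6))^2*f(ρ) = 3/32 - ρ.
Order-2 pole: residue = g'(a); g'(1/6) = -1, so the residue is -1.

The residue is -1.


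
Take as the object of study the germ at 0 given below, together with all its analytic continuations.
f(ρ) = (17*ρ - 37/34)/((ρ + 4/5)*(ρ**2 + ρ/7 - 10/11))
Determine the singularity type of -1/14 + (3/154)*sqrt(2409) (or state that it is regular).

The point is a pole of order 1.

The denominator factor ρ**2 + ρ/7 - 10/11 vanishes at -1/14 + (3/154)*sqrt(2409) and appears to the power 1; the numerator there equals -274/119 + (51/154)*sqrt(2409), nonzero, and no other factor vanishes.
Hence a pole whose order is the multiplicity, 1.


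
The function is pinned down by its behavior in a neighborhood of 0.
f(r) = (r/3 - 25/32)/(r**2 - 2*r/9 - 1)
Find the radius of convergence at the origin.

The radius of convergence is -1/9 + (1/9)*sqrt(82).

Denominator factor (r**2 - 2*r/9 - 1): discriminant 328/81, real irrational roots 1/9 + (1/9)*sqrt(82) and 1/9 - (1/9)*sqrt(82); poles of order 1, moduli 1/9 + (1/9)*sqrt(82) and -1/9 + (1/9)*sqrt(82).
The radius of convergence is the smallest modulus among the singular points: -1/9 + (1/9)*sqrt(82).


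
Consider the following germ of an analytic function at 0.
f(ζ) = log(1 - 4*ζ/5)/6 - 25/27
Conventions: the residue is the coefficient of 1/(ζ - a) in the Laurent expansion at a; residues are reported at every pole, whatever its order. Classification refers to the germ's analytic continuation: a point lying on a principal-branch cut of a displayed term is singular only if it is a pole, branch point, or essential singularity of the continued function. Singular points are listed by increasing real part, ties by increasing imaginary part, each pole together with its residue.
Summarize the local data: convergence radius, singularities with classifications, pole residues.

Radius of convergence at 0: 5/4.
At 5/4: a logarithmic branch point.

Branch term (1/6)*log(1 - ζ/(5/4)): its argument vanishes at ζ = 5/4, a logarithmic branch point, modulus 5/4.
The radius of convergence is the smallest modulus among the singular points: 5/4.


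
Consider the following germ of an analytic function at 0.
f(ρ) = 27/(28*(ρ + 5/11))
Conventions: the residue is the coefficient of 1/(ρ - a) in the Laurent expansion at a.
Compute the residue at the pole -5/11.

The residue is 27/28.

At the order-1 pole -5/11 set g(ρ) = (ρ - (-5/11))*f(ρ) = 27/28.
Simple pole: residue = g(a) at a = -5/11, which is 27/28.


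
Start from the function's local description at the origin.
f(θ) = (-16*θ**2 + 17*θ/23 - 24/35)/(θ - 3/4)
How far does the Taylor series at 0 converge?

The radius of convergence is 3/4.

Denominator factor (θ - 3/4): pole of order 1 at 3/4, modulus 3/4.
The radius of convergence is the smallest modulus among the singular points: 3/4.


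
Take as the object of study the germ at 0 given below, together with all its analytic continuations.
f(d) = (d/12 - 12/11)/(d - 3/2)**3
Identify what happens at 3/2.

The denominator factor d - 3/2 vanishes at 3/2 and appears to the power 3; the numerator there equals -85/88, nonzero, and no other factor vanishes.
Hence a pole whose order is the multiplicity, 3.

The point is a pole of order 3.


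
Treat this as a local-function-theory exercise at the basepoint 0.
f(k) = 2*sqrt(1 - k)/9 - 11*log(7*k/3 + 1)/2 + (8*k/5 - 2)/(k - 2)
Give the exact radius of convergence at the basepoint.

The radius of convergence is 3/7.

Denominator factor (k - 2): pole of order 1 at 2, modulus 2.
Branch term (2/9)*sqrt(1 - k/(1)): its argument vanishes at k = 1, a square-root branch point, modulus 1.
Branch term (-11/2)*log(1 - k/(-3/7)): its argument vanishes at k = -3/7, a logarithmic branch point, modulus 3/7.
The radius of convergence is the smallest modulus among the singular points: 3/7.


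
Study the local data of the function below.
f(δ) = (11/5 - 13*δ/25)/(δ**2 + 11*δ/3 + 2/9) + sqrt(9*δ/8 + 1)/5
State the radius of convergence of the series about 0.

The radius of convergence is 11/6 - (1/6)*sqrt(113).

Denominator factor (δ**2 + 11*δ/3 + 2/9): discriminant 113/9, real irrational roots -11/6 + (1/6)*sqrt(113) and -11/6 - (1/6)*sqrt(113); poles of order 1, moduli 11/6 - (1/6)*sqrt(113) and 11/6 + (1/6)*sqrt(113).
Branch term (1/5)*sqrt(1 - δ/(-8/9)): its argument vanishes at δ = -8/9, a square-root branch point, modulus 8/9.
The radius of convergence is the smallest modulus among the singular points: 11/6 - (1/6)*sqrt(113).


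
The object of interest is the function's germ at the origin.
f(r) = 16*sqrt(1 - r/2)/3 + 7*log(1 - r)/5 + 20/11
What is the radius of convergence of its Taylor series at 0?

The radius of convergence is 1.

Branch term (7/5)*log(1 - r/(1)): its argument vanishes at r = 1, a logarithmic branch point, modulus 1.
Branch term (16/3)*sqrt(1 - r/(2)): its argument vanishes at r = 2, a square-root branch point, modulus 2.
The radius of convergence is the smallest modulus among the singular points: 1.


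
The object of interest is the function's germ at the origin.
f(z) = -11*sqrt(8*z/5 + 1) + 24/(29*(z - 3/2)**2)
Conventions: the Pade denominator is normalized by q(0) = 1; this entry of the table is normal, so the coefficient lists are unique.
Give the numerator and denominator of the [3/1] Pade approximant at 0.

Taylor coefficients needed (expand at 0): a_0 = -925/87, a_1 = -10844/1305, a_2 = 26168/6525, a_3 = -698848/293625, a_4 = 2800544/880875.
Write the denominator as Q(z) = 1 + q1*z. Requiring Q*f - P = O(z^5) with deg P <= 3 kills the coefficients of z^4..z^4 in Q*f:
  z^4: a_4 + q1*a_3 = 0, i.e. 2800544/880875 + (-698848/293625)*q1 = 0.
Solving this linear system: q1 = 87517/65517.
The numerator is Q*f truncated at degree 3: P0 = a_0 = -925/87; P1 = a_1 + q1*a_0 = -213862747/9499965; P2 = a_2 + q1*a_1 = -3030722884/427498425; P3 = a_3 + q1*a_2 = 19090031368/6412476375.

The Pade approximant has numerator coefficients [-925/87, -213862747/9499965, -3030722884/427498425, 19090031368/6412476375]; denominator coefficients [1, 87517/65517].


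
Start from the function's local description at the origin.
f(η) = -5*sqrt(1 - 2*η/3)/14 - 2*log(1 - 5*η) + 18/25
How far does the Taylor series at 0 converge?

The radius of convergence is 1/5.

Branch term (-5/14)*sqrt(1 - η/(3/2)): its argument vanishes at η = 3/2, a square-root branch point, modulus 3/2.
Branch term (-2)*log(1 - η/(1/5)): its argument vanishes at η = 1/5, a logarithmic branch point, modulus 1/5.
The radius of convergence is the smallest modulus among the singular points: 1/5.


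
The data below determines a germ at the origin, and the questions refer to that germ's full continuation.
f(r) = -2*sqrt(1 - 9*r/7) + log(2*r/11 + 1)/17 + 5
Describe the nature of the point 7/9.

The point is an algebraic (square-root) branch point.

The term (-2)*sqrt(1 - r/(7/9)) has argument 1 - 7/9/(7/9) = 0 at 7/9: a square-root (algebraic, two-sheeted) branch point; the remaining terms are analytic or single-valued there.


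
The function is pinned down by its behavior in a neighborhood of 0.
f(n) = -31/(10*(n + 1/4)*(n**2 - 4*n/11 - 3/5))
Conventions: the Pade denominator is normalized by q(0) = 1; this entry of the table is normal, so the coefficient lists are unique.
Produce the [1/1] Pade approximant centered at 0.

The Pade approximant has numerator coefficients [62/3, -775/228]; denominator coefficients [1, 22279/5016].

Taylor coefficients needed (expand at 0): a_0 = 62/3, a_1 = -9424/99, a_2 = 1381298/3267.
Write the denominator as Q(n) = 1 + q1*n. Requiring Q*f - P = O(n^3) with deg P <= 1 kills the coefficients of n^2..n^2 in Q*f:
  n^2: a_2 + q1*a_1 = 0, i.e. 1381298/3267 + (-9424/99)*q1 = 0.
Solving this linear system: q1 = 22279/5016.
The numerator is Q*f truncated at degree 1: P0 = a_0 = 62/3; P1 = a_1 + q1*a_0 = -775/228.


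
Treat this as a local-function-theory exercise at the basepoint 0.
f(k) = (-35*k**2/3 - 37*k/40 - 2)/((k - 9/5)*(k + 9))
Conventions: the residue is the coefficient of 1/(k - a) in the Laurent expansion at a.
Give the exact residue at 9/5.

The residue is -8293/2160.

At the order-1 pole 9/5 set g(k) = (k - (9/5))*f(k) = (-35*k**2/3 - 37*k/40 - 2)/(k + 9).
Simple pole: residue = g(a) at a = 9/5, which is -8293/2160.


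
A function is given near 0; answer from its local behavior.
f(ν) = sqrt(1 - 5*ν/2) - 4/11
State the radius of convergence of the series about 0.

The radius of convergence is 2/5.

Branch term (1)*sqrt(1 - ν/(2/5)): its argument vanishes at ν = 2/5, a square-root branch point, modulus 2/5.
The radius of convergence is the smallest modulus among the singular points: 2/5.


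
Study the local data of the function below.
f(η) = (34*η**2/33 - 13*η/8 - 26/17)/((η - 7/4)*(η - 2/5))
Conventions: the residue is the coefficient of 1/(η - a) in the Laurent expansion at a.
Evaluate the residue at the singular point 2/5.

The residue is 113017/75735.

At the order-1 pole 2/5 set g(η) = (η - (2/5))*f(η) = (34*η**2/33 - 13*η/8 - 26/17)/(η - 7/4).
Simple pole: residue = g(a) at a = 2/5, which is 113017/75735.


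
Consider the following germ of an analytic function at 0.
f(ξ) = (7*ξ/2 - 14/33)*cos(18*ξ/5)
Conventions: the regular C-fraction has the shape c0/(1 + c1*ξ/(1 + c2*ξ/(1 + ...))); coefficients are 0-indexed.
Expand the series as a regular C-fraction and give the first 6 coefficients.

Taylor coefficients (expand at 0): a_0 = -14/33, a_1 = 7/2, a_2 = 756/275, a_3 = -567/25, a_4 = -20412/6875, a_5 = 15309/625.
c0 = a_0 = -14/33. Peel one level at a time: if S = 1 + c*ξ/S' with S'(0) = 1, then c is the ξ-coefficient of S and S' = c*ξ/(S - 1).
S_1 = c0/f = 1 + (33/4)*ξ + (29817/400)*ξ^2 + ...; c1 = 33/4.
S_2 = c1*ξ/(S_1 - 1) = 1 + (-9939/1100)*ξ + (536706/75625)*ξ^2 + ...; c2 = -9939/1100.
S_3 = c2*ξ/(S_2 - 1) = 1 + (216/275)*ξ + (-7776/16565)*ξ^2 + ...; c3 = 216/275.
S_4 = c3*ξ/(S_3 - 1) = 1 + (1980/3313)*ξ + (-50197455/10975969)*ξ^2 + ...; c4 = 1980/3313.
S_5 = c4*ξ/(S_4 - 1) = 1 + (101409/13252)*ξ + ...; c5 = 101409/13252.

The regular C-fraction coefficients are [-14/33, 33/4, -9939/1100, 216/275, 1980/3313, 101409/13252].


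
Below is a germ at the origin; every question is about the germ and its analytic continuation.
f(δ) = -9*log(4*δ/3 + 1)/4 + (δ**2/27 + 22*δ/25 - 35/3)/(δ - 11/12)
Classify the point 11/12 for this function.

The point is a pole of order 1.

The denominator factor δ - 11/12 vanishes at 11/12 and appears to the power 1; the numerator there equals -1052567/97200, nonzero, and no other factor vanishes.
The branch terms are analytic at this point.
Hence a pole whose order is the multiplicity, 1.


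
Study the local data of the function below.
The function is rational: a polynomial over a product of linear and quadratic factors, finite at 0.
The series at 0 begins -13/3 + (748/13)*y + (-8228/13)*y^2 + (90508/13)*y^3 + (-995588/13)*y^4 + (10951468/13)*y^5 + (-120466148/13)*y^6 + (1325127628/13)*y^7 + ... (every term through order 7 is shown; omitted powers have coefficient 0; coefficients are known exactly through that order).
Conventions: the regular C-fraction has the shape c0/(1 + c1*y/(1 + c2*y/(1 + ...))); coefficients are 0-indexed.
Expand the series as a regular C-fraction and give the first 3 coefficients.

The regular C-fraction coefficients are [-13/3, 2244/169, -385/169].

Taylor coefficients (read off): a_0 = -13/3, a_1 = 748/13, a_2 = -8228/13.
c0 = a_0 = -13/3. Peel one level at a time: if S = 1 + c*y/S' with S'(0) = 1, then c is the y-coefficient of S and S' = c*y/(S - 1).
S_1 = c0/f = 1 + (2244/169)*y + (863940/28561)*y^2 + ...; c1 = 2244/169.
S_2 = c1*y/(S_1 - 1) = 1 + (-385/169)*y + ...; c2 = -385/169.


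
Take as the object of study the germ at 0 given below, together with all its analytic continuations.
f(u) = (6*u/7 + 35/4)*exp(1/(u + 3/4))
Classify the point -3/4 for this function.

The exponent 1/(u - (-3/4)) has a pole at -3/4, so exp(1/(u - (-3/4))) takes every nonzero value near it: an essential singularity (not a pole of any order).

The point is an essential singularity.


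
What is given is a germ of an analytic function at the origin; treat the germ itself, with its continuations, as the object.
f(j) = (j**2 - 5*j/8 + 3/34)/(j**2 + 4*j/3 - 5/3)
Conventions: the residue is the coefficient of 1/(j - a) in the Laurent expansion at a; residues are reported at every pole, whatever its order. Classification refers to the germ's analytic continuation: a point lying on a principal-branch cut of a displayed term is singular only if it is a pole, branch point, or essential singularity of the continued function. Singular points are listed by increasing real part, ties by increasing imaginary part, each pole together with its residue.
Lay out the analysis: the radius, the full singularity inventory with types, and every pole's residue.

Radius of convergence at 0: -2/3 + (1/3)*sqrt(19).
At -2/3 - (1/3)*sqrt(19): a pole of order 1; residue -47/48 - (1873/7752)*sqrt(19).
At -2/3 + (1/3)*sqrt(19): a pole of order 1; residue -47/48 + (1873/7752)*sqrt(19).

Denominator factor (j**2 + 4*j/3 - 5/3): discriminant 76/9, real irrational roots -2/3 + (1/3)*sqrt(19) and -2/3 - (1/3)*sqrt(19); poles of order 1, moduli -2/3 + (1/3)*sqrt(19) and 2/3 + (1/3)*sqrt(19).
The radius of convergence is the smallest modulus among the singular points: -2/3 + (1/3)*sqrt(19).
The factor j**2 + 4*j/3 - 5/3 splits as (j - a)(j - a') with a = -2/3 - (1/3)*sqrt(19), a' = -2/3 + (1/3)*sqrt(19). At the order-1 pole a set g(j) = (j - a)*f(j) = [j**2 - 5*j/8 + 3/34] / (j - a').
Simple pole: residue = g(a) at a = -2/3 - (1/3)*sqrt(19), which is -47/48 - (1873/7752)*sqrt(19).
The factor j**2 + 4*j/3 - 5/3 splits as (j - a)(j - a') with a = -2/3 + (1/3)*sqrt(19), a' = -2/3 - (1/3)*sqrt(19). At the order-1 pole a set g(j) = (j - a)*f(j) = [j**2 - 5*j/8 + 3/34] / (j - a').
Simple pole: residue = g(a) at a = -2/3 + (1/3)*sqrt(19), which is -47/48 + (1873/7752)*sqrt(19).
List the singular points by increasing real part (a conjugate pair: the negative imaginary part first).


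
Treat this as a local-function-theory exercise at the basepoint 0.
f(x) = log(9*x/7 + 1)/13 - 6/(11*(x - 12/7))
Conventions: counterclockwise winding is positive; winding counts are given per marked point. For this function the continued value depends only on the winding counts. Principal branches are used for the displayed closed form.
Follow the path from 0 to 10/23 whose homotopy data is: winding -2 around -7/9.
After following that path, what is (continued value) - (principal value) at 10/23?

Continued minus principal equals -(4/13)*pi*i.

The rational part is single-valued and drops out of the difference; each branch term changes only by its own monodromy.
(1/13)*log(1 - x/(-7/9)): each positive loop around -7/9 adds 2*pi*i to the log, so winding -2 contributes (1/13)*(-2)*2*pi*i = -(4/13)*pi*i.
Summing the contributions at x = 10/23 gives -(4/13)*pi*i.


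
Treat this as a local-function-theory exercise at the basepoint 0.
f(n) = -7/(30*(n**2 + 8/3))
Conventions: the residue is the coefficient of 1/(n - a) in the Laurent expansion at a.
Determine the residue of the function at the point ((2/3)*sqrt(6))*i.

The residue is ((7/240)*sqrt(6))*i.

The factor n**2 + 8/3 splits as (n - a)(n - a') with a = ((2/3)*sqrt(6))*i, a' = -((2/3)*sqrt(6))*i. At the order-1 pole a set g(n) = (n - a)*f(n) = [-7/30] / (n - a').
Simple pole: residue = g(a) at a = ((2/3)*sqrt(6))*i, which is ((7/240)*sqrt(6))*i.


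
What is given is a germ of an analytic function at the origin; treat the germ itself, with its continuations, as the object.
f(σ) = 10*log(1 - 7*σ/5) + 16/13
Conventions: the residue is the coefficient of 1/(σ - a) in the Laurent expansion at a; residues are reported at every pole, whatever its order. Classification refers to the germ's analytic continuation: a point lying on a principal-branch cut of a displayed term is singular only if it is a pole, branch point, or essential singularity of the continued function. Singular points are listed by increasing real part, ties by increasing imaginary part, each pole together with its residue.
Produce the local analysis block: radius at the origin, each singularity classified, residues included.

Branch term (10)*log(1 - σ/(5/7)): its argument vanishes at σ = 5/7, a logarithmic branch point, modulus 5/7.
The radius of convergence is the smallest modulus among the singular points: 5/7.

Radius of convergence at 0: 5/7.
At 5/7: a logarithmic branch point.
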